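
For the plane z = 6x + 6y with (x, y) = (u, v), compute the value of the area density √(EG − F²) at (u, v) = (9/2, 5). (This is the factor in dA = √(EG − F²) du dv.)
√(EG − F²)|_{(9/2, 5)} = sqrt(73)

E = 37, F = 36, G = 37, so EG − F² = 73. Taking the positive square root: √(EG − F²) = sqrt(73). At (u, v) = (9/2, 5): sqrt(73).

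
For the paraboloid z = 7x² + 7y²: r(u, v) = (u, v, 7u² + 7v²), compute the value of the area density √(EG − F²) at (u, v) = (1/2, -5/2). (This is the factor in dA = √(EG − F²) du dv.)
√(EG − F²)|_{(1/2, -5/2)} = 5*sqrt(51)

E = 196*u^2 + 1, F = 196*u*v, G = 196*v^2 + 1, so EG − F² = 196*u^2 + 196*v^2 + 1. Taking the positive square root: √(EG − F²) = sqrt(196*u^2 + 196*v^2 + 1). At (u, v) = (1/2, -5/2): 5*sqrt(51).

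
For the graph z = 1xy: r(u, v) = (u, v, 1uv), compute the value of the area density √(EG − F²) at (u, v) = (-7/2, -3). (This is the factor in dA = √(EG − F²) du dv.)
√(EG − F²)|_{(-7/2, -3)} = sqrt(89)/2

E = v^2 + 1, F = u*v, G = u^2 + 1, so EG − F² = u^2 + v^2 + 1. Taking the positive square root: √(EG − F²) = sqrt(u^2 + v^2 + 1). At (u, v) = (-7/2, -3): sqrt(89)/2.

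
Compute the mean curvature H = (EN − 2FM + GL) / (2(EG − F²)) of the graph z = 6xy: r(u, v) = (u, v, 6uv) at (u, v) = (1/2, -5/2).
H = 54*sqrt(235)/11045

With E = 36*v^2 + 1, F = 36*u*v, G = 36*u^2 + 1, L = 0, M = 6/sqrt(36*u^2 + 36*v^2 + 1), N = 0, assemble
  H = (EN − 2FM + GL) / (2(EG − F²)) = -216*u*v/(36*u^2 + 36*v^2 + 1)^(3/2).
At (u, v) = (1/2, -5/2): H = 54*sqrt(235)/11045.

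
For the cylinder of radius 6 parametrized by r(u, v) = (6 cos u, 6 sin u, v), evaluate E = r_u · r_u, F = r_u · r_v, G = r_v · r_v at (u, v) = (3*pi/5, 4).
E = 36;  F = 0;  G = 1

Partials: r_u = (-6*sin(u), 6*cos(u), 0), r_v = (0, 0, 1). As functions of (u, v):
  E = r_u · r_u = 36,
  F = r_u · r_v = 0,
  G = r_v · r_v = 1.
Evaluating at (u, v) = (3*pi/5, 4): E = 36, F = 0, G = 1.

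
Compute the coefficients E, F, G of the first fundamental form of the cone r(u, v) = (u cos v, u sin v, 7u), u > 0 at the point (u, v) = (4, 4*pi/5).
E = 50;  F = 0;  G = 16

Partials: r_u = (cos(v), sin(v), 7), r_v = (-u*sin(v), u*cos(v), 0). As functions of (u, v):
  E = r_u · r_u = 50,
  F = r_u · r_v = 0,
  G = r_v · r_v = u^2.
Evaluating at (u, v) = (4, 4*pi/5): E = 50, F = 0, G = 16.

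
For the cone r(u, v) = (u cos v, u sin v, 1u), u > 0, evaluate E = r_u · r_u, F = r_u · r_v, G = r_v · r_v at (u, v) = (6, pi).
E = 2;  F = 0;  G = 36

Partials: r_u = (cos(v), sin(v), 1), r_v = (-u*sin(v), u*cos(v), 0). As functions of (u, v):
  E = r_u · r_u = 2,
  F = r_u · r_v = 0,
  G = r_v · r_v = u^2.
Evaluating at (u, v) = (6, pi): E = 2, F = 0, G = 36.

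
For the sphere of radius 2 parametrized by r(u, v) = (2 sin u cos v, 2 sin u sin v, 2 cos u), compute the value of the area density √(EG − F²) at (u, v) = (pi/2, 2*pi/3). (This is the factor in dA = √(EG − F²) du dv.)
√(EG − F²)|_{(pi/2, 2*pi/3)} = 4

E = 4, F = 0, G = 4*sin(u)^2, so EG − F² = 16*sin(u)^2. Taking the positive square root: √(EG − F²) = 4*Abs(sin(u)). At (u, v) = (pi/2, 2*pi/3): 4.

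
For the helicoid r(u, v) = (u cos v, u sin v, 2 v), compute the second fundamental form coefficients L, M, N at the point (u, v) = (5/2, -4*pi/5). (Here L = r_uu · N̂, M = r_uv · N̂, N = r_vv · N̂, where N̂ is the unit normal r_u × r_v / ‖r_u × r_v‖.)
L = 0;  M = -4*sqrt(41)/41;  N = 0

Compute the unit normal N̂(u, v) = (2*sin(v)/sqrt(u^2 + 4), -2*cos(v)/sqrt(u^2 + 4), u/sqrt(u^2 + 4)), and the second partials r_uu, r_uv, r_vv. Take dot products:
  L(u, v) = r_uu · N̂ = 0,
  M(u, v) = r_uv · N̂ = -2/sqrt(u^2 + 4),
  N(u, v) = r_vv · N̂ = 0.
Evaluating at (u, v) = (5/2, -4*pi/5):
  L = 0, M = -4*sqrt(41)/41, N = 0.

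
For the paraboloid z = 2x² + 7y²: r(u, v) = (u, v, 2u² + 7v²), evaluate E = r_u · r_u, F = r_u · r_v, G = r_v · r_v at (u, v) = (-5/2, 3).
E = 101;  F = -420;  G = 1765

Partials: r_u = (1, 0, 4*u), r_v = (0, 1, 14*v). As functions of (u, v):
  E = r_u · r_u = 16*u^2 + 1,
  F = r_u · r_v = 56*u*v,
  G = r_v · r_v = 196*v^2 + 1.
Evaluating at (u, v) = (-5/2, 3): E = 101, F = -420, G = 1765.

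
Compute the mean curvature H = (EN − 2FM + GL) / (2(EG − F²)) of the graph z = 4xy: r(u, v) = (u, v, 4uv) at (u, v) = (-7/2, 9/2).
H = 1008*sqrt(521)/271441

With E = 16*v^2 + 1, F = 16*u*v, G = 16*u^2 + 1, L = 0, M = 4/sqrt(16*u^2 + 16*v^2 + 1), N = 0, assemble
  H = (EN − 2FM + GL) / (2(EG − F²)) = -64*u*v/(16*u^2 + 16*v^2 + 1)^(3/2).
At (u, v) = (-7/2, 9/2): H = 1008*sqrt(521)/271441.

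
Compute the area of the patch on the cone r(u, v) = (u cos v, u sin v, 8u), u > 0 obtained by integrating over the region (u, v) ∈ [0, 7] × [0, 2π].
Area = 49*sqrt(65)*pi

Area = ∫∫ √(EG − F²) du dv with √(EG − F²) = sqrt(65)*Abs(u). Integrating over [0, 7] × [0, 2π] gives 49*sqrt(65)*pi.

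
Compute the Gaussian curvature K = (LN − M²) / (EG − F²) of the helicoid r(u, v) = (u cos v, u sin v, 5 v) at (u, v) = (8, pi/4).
K = -25/7921

Coefficients of the first fundamental form: E = 1, F = 0, G = u^2 + 25.
Coefficients of the second fundamental form: L = 0, M = -5/sqrt(u^2 + 25), N = 0.
Assemble K = (LN − M²)/(EG − F²) = -25/(u^2 + 25)^2. At (u, v) = (8, pi/4): K = -25/7921.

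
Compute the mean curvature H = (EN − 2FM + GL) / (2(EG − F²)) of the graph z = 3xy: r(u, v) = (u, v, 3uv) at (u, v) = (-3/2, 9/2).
H = 729*sqrt(814)/331298

With E = 9*v^2 + 1, F = 9*u*v, G = 9*u^2 + 1, L = 0, M = 3/sqrt(9*u^2 + 9*v^2 + 1), N = 0, assemble
  H = (EN − 2FM + GL) / (2(EG − F²)) = -27*u*v/(9*u^2 + 9*v^2 + 1)^(3/2).
At (u, v) = (-3/2, 9/2): H = 729*sqrt(814)/331298.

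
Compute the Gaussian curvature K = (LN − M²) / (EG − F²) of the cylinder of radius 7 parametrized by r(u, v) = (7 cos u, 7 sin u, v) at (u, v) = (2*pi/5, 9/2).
K = 0

Coefficients of the first fundamental form: E = 49, F = 0, G = 1.
Coefficients of the second fundamental form: L = -7, M = 0, N = 0.
Assemble K = (LN − M²)/(EG − F²) = 0. At (u, v) = (2*pi/5, 9/2): K = 0.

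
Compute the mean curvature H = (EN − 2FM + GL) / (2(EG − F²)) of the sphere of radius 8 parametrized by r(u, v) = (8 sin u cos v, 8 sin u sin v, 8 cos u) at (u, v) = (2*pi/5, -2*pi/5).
H = -1/8

With E = 64, F = 0, G = 64*sin(u)^2, L = -8*sin(u)/Abs(sin(u)), M = 0, N = -8*sin(u)^3/Abs(sin(u)), assemble
  H = (EN − 2FM + GL) / (2(EG − F²)) = -sin(u)/(8*Abs(sin(u))).
At (u, v) = (2*pi/5, -2*pi/5): H = -1/8.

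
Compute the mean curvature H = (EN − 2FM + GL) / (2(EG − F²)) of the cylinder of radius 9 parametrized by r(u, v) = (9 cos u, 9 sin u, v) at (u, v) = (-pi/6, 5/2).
H = -1/18

With E = 81, F = 0, G = 1, L = -9, M = 0, N = 0, assemble
  H = (EN − 2FM + GL) / (2(EG − F²)) = -1/18.
At (u, v) = (-pi/6, 5/2): H = -1/18.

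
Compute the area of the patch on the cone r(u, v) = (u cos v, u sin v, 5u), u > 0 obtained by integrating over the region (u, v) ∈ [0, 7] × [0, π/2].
Area = 49*sqrt(26)*pi/4

Area = ∫∫ √(EG − F²) du dv with √(EG − F²) = sqrt(26)*Abs(u). Integrating over [0, 7] × [0, π/2] gives 49*sqrt(26)*pi/4.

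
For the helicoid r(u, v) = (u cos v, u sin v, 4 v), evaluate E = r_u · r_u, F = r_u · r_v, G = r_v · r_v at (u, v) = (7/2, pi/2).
E = 1;  F = 0;  G = 113/4

Partials: r_u = (cos(v), sin(v), 0), r_v = (-u*sin(v), u*cos(v), 4). As functions of (u, v):
  E = r_u · r_u = 1,
  F = r_u · r_v = 0,
  G = r_v · r_v = u^2 + 16.
Evaluating at (u, v) = (7/2, pi/2): E = 1, F = 0, G = 113/4.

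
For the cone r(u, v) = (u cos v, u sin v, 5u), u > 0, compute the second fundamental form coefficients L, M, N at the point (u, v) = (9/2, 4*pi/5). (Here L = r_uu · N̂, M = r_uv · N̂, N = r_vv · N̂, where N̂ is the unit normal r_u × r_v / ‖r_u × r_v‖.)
L = 0;  M = 0;  N = 45*sqrt(26)/52

Compute the unit normal N̂(u, v) = (-5*sqrt(26)*u*cos(v)/(26*Abs(u)), -5*sqrt(26)*u*sin(v)/(26*Abs(u)), sqrt(26)*u/(26*Abs(u))), and the second partials r_uu, r_uv, r_vv. Take dot products:
  L(u, v) = r_uu · N̂ = 0,
  M(u, v) = r_uv · N̂ = 0,
  N(u, v) = r_vv · N̂ = 5*sqrt(26)*u^2/(26*Abs(u)).
Evaluating at (u, v) = (9/2, 4*pi/5):
  L = 0, M = 0, N = 45*sqrt(26)/52.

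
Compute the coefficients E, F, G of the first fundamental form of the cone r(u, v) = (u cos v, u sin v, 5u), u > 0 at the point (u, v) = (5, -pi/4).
E = 26;  F = 0;  G = 25

Partials: r_u = (cos(v), sin(v), 5), r_v = (-u*sin(v), u*cos(v), 0). As functions of (u, v):
  E = r_u · r_u = 26,
  F = r_u · r_v = 0,
  G = r_v · r_v = u^2.
Evaluating at (u, v) = (5, -pi/4): E = 26, F = 0, G = 25.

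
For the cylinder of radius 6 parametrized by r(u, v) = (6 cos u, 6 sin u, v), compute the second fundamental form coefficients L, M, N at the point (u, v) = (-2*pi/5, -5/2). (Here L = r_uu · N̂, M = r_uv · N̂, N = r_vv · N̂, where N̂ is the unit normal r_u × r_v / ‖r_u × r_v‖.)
L = -6;  M = 0;  N = 0

Compute the unit normal N̂(u, v) = (cos(u), sin(u), 0), and the second partials r_uu, r_uv, r_vv. Take dot products:
  L(u, v) = r_uu · N̂ = -6,
  M(u, v) = r_uv · N̂ = 0,
  N(u, v) = r_vv · N̂ = 0.
Evaluating at (u, v) = (-2*pi/5, -5/2):
  L = -6, M = 0, N = 0.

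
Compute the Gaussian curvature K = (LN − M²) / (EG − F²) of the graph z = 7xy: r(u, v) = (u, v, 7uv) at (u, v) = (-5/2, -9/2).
K = -196/6754801

Coefficients of the first fundamental form: E = 49*v^2 + 1, F = 49*u*v, G = 49*u^2 + 1.
Coefficients of the second fundamental form: L = 0, M = 7/sqrt(49*u^2 + 49*v^2 + 1), N = 0.
Assemble K = (LN − M²)/(EG − F²) = -49/(2401*u^4 + 4802*u^2*v^2 + 98*u^2 + 2401*v^4 + 98*v^2 + 1). At (u, v) = (-5/2, -9/2): K = -196/6754801.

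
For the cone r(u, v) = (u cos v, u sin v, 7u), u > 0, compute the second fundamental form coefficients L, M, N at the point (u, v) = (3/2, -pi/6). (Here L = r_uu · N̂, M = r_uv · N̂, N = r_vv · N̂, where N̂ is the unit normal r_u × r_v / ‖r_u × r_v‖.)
L = 0;  M = 0;  N = 21*sqrt(2)/20

Compute the unit normal N̂(u, v) = (-7*sqrt(2)*u*cos(v)/(10*Abs(u)), -7*sqrt(2)*u*sin(v)/(10*Abs(u)), sqrt(2)*u/(10*Abs(u))), and the second partials r_uu, r_uv, r_vv. Take dot products:
  L(u, v) = r_uu · N̂ = 0,
  M(u, v) = r_uv · N̂ = 0,
  N(u, v) = r_vv · N̂ = 7*sqrt(2)*u^2/(10*Abs(u)).
Evaluating at (u, v) = (3/2, -pi/6):
  L = 0, M = 0, N = 21*sqrt(2)/20.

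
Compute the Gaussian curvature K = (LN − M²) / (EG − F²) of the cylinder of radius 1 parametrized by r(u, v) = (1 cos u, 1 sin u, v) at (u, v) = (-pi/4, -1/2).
K = 0

Coefficients of the first fundamental form: E = 1, F = 0, G = 1.
Coefficients of the second fundamental form: L = -1, M = 0, N = 0.
Assemble K = (LN − M²)/(EG − F²) = 0. At (u, v) = (-pi/4, -1/2): K = 0.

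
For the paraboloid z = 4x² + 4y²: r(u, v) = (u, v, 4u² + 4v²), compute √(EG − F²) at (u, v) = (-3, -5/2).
√(EG − F²)|_{(-3, -5/2)} = sqrt(977)

E = 64*u^2 + 1, F = 64*u*v, G = 64*v^2 + 1; EG − F² = 64*u^2 + 64*v^2 + 1; √(EG − F²) = sqrt(64*u^2 + 64*v^2 + 1). At the given point: sqrt(977).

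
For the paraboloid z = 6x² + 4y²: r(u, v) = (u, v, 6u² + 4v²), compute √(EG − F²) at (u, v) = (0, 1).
√(EG − F²)|_{(0, 1)} = sqrt(65)

E = 144*u^2 + 1, F = 96*u*v, G = 64*v^2 + 1; EG − F² = 144*u^2 + 64*v^2 + 1; √(EG − F²) = sqrt(144*u^2 + 64*v^2 + 1). At the given point: sqrt(65).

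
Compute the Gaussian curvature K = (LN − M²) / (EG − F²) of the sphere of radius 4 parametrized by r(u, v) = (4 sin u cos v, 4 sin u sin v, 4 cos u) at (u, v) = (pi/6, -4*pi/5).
K = 1/16

Coefficients of the first fundamental form: E = 16, F = 0, G = 16*sin(u)^2.
Coefficients of the second fundamental form: L = -4*sin(u)/Abs(sin(u)), M = 0, N = -4*sin(u)^3/Abs(sin(u)).
Assemble K = (LN − M²)/(EG − F²) = 1/16. At (u, v) = (pi/6, -4*pi/5): K = 1/16.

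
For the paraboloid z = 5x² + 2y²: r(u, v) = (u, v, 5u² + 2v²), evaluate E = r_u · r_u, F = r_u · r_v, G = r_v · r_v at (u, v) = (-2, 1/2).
E = 401;  F = -40;  G = 5

Partials: r_u = (1, 0, 10*u), r_v = (0, 1, 4*v). As functions of (u, v):
  E = r_u · r_u = 100*u^2 + 1,
  F = r_u · r_v = 40*u*v,
  G = r_v · r_v = 16*v^2 + 1.
Evaluating at (u, v) = (-2, 1/2): E = 401, F = -40, G = 5.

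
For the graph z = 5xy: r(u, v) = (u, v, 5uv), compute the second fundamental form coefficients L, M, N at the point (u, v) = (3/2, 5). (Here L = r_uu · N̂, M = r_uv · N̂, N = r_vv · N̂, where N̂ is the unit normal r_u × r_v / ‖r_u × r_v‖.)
L = 0;  M = 10*sqrt(2729)/2729;  N = 0

Compute the unit normal N̂(u, v) = (-5*v/sqrt(25*u^2 + 25*v^2 + 1), -5*u/sqrt(25*u^2 + 25*v^2 + 1), 1/sqrt(25*u^2 + 25*v^2 + 1)), and the second partials r_uu, r_uv, r_vv. Take dot products:
  L(u, v) = r_uu · N̂ = 0,
  M(u, v) = r_uv · N̂ = 5/sqrt(25*u^2 + 25*v^2 + 1),
  N(u, v) = r_vv · N̂ = 0.
Evaluating at (u, v) = (3/2, 5):
  L = 0, M = 10*sqrt(2729)/2729, N = 0.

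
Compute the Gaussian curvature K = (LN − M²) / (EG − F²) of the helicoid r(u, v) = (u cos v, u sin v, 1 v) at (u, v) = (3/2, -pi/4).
K = -16/169

Coefficients of the first fundamental form: E = 1, F = 0, G = u^2 + 1.
Coefficients of the second fundamental form: L = 0, M = -1/sqrt(u^2 + 1), N = 0.
Assemble K = (LN − M²)/(EG − F²) = -1/(u^2 + 1)^2. At (u, v) = (3/2, -pi/4): K = -16/169.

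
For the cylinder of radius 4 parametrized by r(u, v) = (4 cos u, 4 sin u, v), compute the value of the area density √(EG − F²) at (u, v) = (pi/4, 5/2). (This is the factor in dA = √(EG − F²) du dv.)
√(EG − F²)|_{(pi/4, 5/2)} = 4

E = 16, F = 0, G = 1, so EG − F² = 16. Taking the positive square root: √(EG − F²) = 4. At (u, v) = (pi/4, 5/2): 4.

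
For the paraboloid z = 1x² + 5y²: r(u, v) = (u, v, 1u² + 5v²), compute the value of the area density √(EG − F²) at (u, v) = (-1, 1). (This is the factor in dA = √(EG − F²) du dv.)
√(EG − F²)|_{(-1, 1)} = sqrt(105)

E = 4*u^2 + 1, F = 20*u*v, G = 100*v^2 + 1, so EG − F² = 4*u^2 + 100*v^2 + 1. Taking the positive square root: √(EG − F²) = sqrt(4*u^2 + 100*v^2 + 1). At (u, v) = (-1, 1): sqrt(105).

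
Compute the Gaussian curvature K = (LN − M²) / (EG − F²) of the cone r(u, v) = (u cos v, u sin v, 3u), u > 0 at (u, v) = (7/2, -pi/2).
K = 0

Coefficients of the first fundamental form: E = 10, F = 0, G = u^2.
Coefficients of the second fundamental form: L = 0, M = 0, N = 3*sqrt(10)*u^2/(10*Abs(u)).
Assemble K = (LN − M²)/(EG − F²) = 0. At (u, v) = (7/2, -pi/2): K = 0.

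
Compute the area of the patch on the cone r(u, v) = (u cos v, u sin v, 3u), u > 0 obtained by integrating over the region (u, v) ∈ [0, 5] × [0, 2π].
Area = 25*sqrt(10)*pi

Area = ∫∫ √(EG − F²) du dv with √(EG − F²) = sqrt(10)*Abs(u). Integrating over [0, 5] × [0, 2π] gives 25*sqrt(10)*pi.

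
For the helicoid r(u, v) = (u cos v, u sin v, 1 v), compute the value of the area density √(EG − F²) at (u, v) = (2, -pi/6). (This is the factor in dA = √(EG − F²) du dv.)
√(EG − F²)|_{(2, -pi/6)} = sqrt(5)

E = 1, F = 0, G = u^2 + 1, so EG − F² = u^2 + 1. Taking the positive square root: √(EG − F²) = sqrt(u^2 + 1). At (u, v) = (2, -pi/6): sqrt(5).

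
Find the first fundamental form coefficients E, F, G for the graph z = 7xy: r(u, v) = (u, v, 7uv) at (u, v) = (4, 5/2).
E = 1229/4;  F = 490;  G = 785

Partials: r_u = (1, 0, 7*v), r_v = (0, 1, 7*u). As functions of (u, v):
  E = r_u · r_u = 49*v^2 + 1,
  F = r_u · r_v = 49*u*v,
  G = r_v · r_v = 49*u^2 + 1.
Evaluating at (u, v) = (4, 5/2): E = 1229/4, F = 490, G = 785.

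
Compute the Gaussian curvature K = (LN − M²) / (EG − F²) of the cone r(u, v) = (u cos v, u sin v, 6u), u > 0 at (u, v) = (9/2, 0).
K = 0

Coefficients of the first fundamental form: E = 37, F = 0, G = u^2.
Coefficients of the second fundamental form: L = 0, M = 0, N = 6*sqrt(37)*u^2/(37*Abs(u)).
Assemble K = (LN − M²)/(EG − F²) = 0. At (u, v) = (9/2, 0): K = 0.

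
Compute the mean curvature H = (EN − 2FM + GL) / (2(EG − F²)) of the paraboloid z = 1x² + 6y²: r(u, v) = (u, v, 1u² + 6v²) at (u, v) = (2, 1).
H = 247*sqrt(161)/25921

With E = 4*u^2 + 1, F = 24*u*v, G = 144*v^2 + 1, L = 2/sqrt(4*u^2 + 144*v^2 + 1), M = 0, N = 12/sqrt(4*u^2 + 144*v^2 + 1), assemble
  H = (EN − 2FM + GL) / (2(EG − F²)) = (24*u^2 + 144*v^2 + 7)/(4*u^2 + 144*v^2 + 1)^(3/2).
At (u, v) = (2, 1): H = 247*sqrt(161)/25921.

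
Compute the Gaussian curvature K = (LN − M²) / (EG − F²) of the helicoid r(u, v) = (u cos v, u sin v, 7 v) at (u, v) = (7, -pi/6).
K = -1/196

Coefficients of the first fundamental form: E = 1, F = 0, G = u^2 + 49.
Coefficients of the second fundamental form: L = 0, M = -7/sqrt(u^2 + 49), N = 0.
Assemble K = (LN − M²)/(EG − F²) = -49/(u^2 + 49)^2. At (u, v) = (7, -pi/6): K = -1/196.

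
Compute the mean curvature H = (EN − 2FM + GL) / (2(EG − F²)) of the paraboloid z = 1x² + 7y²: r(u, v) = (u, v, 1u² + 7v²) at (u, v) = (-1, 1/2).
H = 85*sqrt(6)/972

With E = 4*u^2 + 1, F = 28*u*v, G = 196*v^2 + 1, L = 2/sqrt(4*u^2 + 196*v^2 + 1), M = 0, N = 14/sqrt(4*u^2 + 196*v^2 + 1), assemble
  H = (EN − 2FM + GL) / (2(EG − F²)) = 4*(7*u^2 + 49*v^2 + 2)/(4*u^2 + 196*v^2 + 1)^(3/2).
At (u, v) = (-1, 1/2): H = 85*sqrt(6)/972.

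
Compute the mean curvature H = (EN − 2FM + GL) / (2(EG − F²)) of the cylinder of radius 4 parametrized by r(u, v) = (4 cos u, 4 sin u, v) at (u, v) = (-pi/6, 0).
H = -1/8

With E = 16, F = 0, G = 1, L = -4, M = 0, N = 0, assemble
  H = (EN − 2FM + GL) / (2(EG − F²)) = -1/8.
At (u, v) = (-pi/6, 0): H = -1/8.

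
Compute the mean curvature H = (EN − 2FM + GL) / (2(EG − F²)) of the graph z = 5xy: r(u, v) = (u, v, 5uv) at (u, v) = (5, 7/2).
H = -17500*sqrt(3729)/13905441

With E = 25*v^2 + 1, F = 25*u*v, G = 25*u^2 + 1, L = 0, M = 5/sqrt(25*u^2 + 25*v^2 + 1), N = 0, assemble
  H = (EN − 2FM + GL) / (2(EG − F²)) = -125*u*v/(25*u^2 + 25*v^2 + 1)^(3/2).
At (u, v) = (5, 7/2): H = -17500*sqrt(3729)/13905441.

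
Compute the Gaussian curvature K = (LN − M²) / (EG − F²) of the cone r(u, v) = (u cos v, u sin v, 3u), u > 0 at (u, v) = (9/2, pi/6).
K = 0

Coefficients of the first fundamental form: E = 10, F = 0, G = u^2.
Coefficients of the second fundamental form: L = 0, M = 0, N = 3*sqrt(10)*u^2/(10*Abs(u)).
Assemble K = (LN − M²)/(EG − F²) = 0. At (u, v) = (9/2, pi/6): K = 0.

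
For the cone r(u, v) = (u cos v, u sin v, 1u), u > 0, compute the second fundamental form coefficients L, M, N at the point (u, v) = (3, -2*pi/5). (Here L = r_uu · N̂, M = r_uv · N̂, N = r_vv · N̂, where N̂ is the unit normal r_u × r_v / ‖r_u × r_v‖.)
L = 0;  M = 0;  N = 3*sqrt(2)/2

Compute the unit normal N̂(u, v) = (-sqrt(2)*u*cos(v)/(2*Abs(u)), -sqrt(2)*u*sin(v)/(2*Abs(u)), sqrt(2)*u/(2*Abs(u))), and the second partials r_uu, r_uv, r_vv. Take dot products:
  L(u, v) = r_uu · N̂ = 0,
  M(u, v) = r_uv · N̂ = 0,
  N(u, v) = r_vv · N̂ = sqrt(2)*u^2/(2*Abs(u)).
Evaluating at (u, v) = (3, -2*pi/5):
  L = 0, M = 0, N = 3*sqrt(2)/2.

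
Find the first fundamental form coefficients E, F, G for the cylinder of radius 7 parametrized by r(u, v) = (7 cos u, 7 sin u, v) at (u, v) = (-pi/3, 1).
E = 49;  F = 0;  G = 1

Partials: r_u = (-7*sin(u), 7*cos(u), 0), r_v = (0, 0, 1). As functions of (u, v):
  E = r_u · r_u = 49,
  F = r_u · r_v = 0,
  G = r_v · r_v = 1.
Evaluating at (u, v) = (-pi/3, 1): E = 49, F = 0, G = 1.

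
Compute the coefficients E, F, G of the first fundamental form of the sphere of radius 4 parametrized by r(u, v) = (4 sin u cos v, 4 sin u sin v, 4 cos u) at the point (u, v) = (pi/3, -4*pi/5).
E = 16;  F = 0;  G = 12

Partials: r_u = (4*cos(u)*cos(v), 4*sin(v)*cos(u), -4*sin(u)), r_v = (-4*sin(u)*sin(v), 4*sin(u)*cos(v), 0). As functions of (u, v):
  E = r_u · r_u = 16,
  F = r_u · r_v = 0,
  G = r_v · r_v = 16*sin(u)^2.
Evaluating at (u, v) = (pi/3, -4*pi/5): E = 16, F = 0, G = 12.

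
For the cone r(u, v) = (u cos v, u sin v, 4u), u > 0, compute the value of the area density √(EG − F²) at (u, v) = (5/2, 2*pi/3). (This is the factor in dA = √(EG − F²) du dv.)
√(EG − F²)|_{(5/2, 2*pi/3)} = 5*sqrt(17)/2

E = 17, F = 0, G = u^2, so EG − F² = 17*u^2. Taking the positive square root: √(EG − F²) = sqrt(17)*Abs(u). At (u, v) = (5/2, 2*pi/3): 5*sqrt(17)/2.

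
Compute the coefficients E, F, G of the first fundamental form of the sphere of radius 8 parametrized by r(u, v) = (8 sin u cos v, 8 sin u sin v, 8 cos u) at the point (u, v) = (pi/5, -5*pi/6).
E = 64;  F = 0;  G = 40 - 8*sqrt(5)

Partials: r_u = (8*cos(u)*cos(v), 8*sin(v)*cos(u), -8*sin(u)), r_v = (-8*sin(u)*sin(v), 8*sin(u)*cos(v), 0). As functions of (u, v):
  E = r_u · r_u = 64,
  F = r_u · r_v = 0,
  G = r_v · r_v = 64*sin(u)^2.
Evaluating at (u, v) = (pi/5, -5*pi/6): E = 64, F = 0, G = 40 - 8*sqrt(5).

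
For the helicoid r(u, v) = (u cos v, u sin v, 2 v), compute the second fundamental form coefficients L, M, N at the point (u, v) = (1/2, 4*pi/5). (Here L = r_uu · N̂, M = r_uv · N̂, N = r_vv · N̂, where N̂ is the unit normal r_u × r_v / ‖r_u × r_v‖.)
L = 0;  M = -4*sqrt(17)/17;  N = 0

Compute the unit normal N̂(u, v) = (2*sin(v)/sqrt(u^2 + 4), -2*cos(v)/sqrt(u^2 + 4), u/sqrt(u^2 + 4)), and the second partials r_uu, r_uv, r_vv. Take dot products:
  L(u, v) = r_uu · N̂ = 0,
  M(u, v) = r_uv · N̂ = -2/sqrt(u^2 + 4),
  N(u, v) = r_vv · N̂ = 0.
Evaluating at (u, v) = (1/2, 4*pi/5):
  L = 0, M = -4*sqrt(17)/17, N = 0.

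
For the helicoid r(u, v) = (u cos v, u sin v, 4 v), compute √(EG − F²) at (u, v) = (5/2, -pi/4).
√(EG − F²)|_{(5/2, -pi/4)} = sqrt(89)/2

E = 1, F = 0, G = u^2 + 16; EG − F² = u^2 + 16; √(EG − F²) = sqrt(u^2 + 16). At the given point: sqrt(89)/2.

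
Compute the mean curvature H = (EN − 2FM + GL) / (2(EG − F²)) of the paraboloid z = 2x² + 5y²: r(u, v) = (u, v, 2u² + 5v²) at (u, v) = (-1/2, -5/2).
H = 1277*sqrt(70)/132300

With E = 16*u^2 + 1, F = 40*u*v, G = 100*v^2 + 1, L = 4/sqrt(16*u^2 + 100*v^2 + 1), M = 0, N = 10/sqrt(16*u^2 + 100*v^2 + 1), assemble
  H = (EN − 2FM + GL) / (2(EG − F²)) = (80*u^2 + 200*v^2 + 7)/(16*u^2 + 100*v^2 + 1)^(3/2).
At (u, v) = (-1/2, -5/2): H = 1277*sqrt(70)/132300.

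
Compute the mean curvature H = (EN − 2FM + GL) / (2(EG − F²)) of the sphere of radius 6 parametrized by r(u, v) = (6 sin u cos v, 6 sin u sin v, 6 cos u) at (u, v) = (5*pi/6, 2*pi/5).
H = -1/6

With E = 36, F = 0, G = 36*sin(u)^2, L = -6*sin(u)/Abs(sin(u)), M = 0, N = -6*sin(u)^3/Abs(sin(u)), assemble
  H = (EN − 2FM + GL) / (2(EG − F²)) = -sin(u)/(6*Abs(sin(u))).
At (u, v) = (5*pi/6, 2*pi/5): H = -1/6.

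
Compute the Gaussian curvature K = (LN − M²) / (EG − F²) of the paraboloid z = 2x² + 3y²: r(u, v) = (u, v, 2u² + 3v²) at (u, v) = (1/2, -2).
K = 24/22201

Coefficients of the first fundamental form: E = 16*u^2 + 1, F = 24*u*v, G = 36*v^2 + 1.
Coefficients of the second fundamental form: L = 4/sqrt(16*u^2 + 36*v^2 + 1), M = 0, N = 6/sqrt(16*u^2 + 36*v^2 + 1).
Assemble K = (LN − M²)/(EG − F²) = 24/(256*u^4 + 1152*u^2*v^2 + 32*u^2 + 1296*v^4 + 72*v^2 + 1). At (u, v) = (1/2, -2): K = 24/22201.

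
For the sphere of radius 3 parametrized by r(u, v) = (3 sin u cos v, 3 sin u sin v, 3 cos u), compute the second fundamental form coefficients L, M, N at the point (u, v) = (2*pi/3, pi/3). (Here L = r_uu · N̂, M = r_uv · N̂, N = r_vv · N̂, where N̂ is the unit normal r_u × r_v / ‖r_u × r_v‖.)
L = -3;  M = 0;  N = -9/4

Compute the unit normal N̂(u, v) = (sin(u)^2*cos(v)/Abs(sin(u)), sin(u)^2*sin(v)/Abs(sin(u)), sin(2*u)/(2*Abs(sin(u)))), and the second partials r_uu, r_uv, r_vv. Take dot products:
  L(u, v) = r_uu · N̂ = -3*sin(u)/Abs(sin(u)),
  M(u, v) = r_uv · N̂ = 0,
  N(u, v) = r_vv · N̂ = -3*sin(u)^3/Abs(sin(u)).
Evaluating at (u, v) = (2*pi/3, pi/3):
  L = -3, M = 0, N = -9/4.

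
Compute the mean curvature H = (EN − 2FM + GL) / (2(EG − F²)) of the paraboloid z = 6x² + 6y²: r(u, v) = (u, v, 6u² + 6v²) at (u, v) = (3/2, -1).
H = 2820*sqrt(469)/219961

With E = 144*u^2 + 1, F = 144*u*v, G = 144*v^2 + 1, L = 12/sqrt(144*u^2 + 144*v^2 + 1), M = 0, N = 12/sqrt(144*u^2 + 144*v^2 + 1), assemble
  H = (EN − 2FM + GL) / (2(EG − F²)) = 12*(72*u^2 + 72*v^2 + 1)/(144*u^2 + 144*v^2 + 1)^(3/2).
At (u, v) = (3/2, -1): H = 2820*sqrt(469)/219961.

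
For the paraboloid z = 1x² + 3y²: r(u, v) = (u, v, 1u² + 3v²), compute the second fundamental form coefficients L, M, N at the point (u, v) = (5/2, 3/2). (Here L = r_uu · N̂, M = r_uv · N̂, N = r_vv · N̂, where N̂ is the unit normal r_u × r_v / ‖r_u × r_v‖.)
L = 2*sqrt(107)/107;  M = 0;  N = 6*sqrt(107)/107

Compute the unit normal N̂(u, v) = (-2*u/sqrt(4*u^2 + 36*v^2 + 1), -6*v/sqrt(4*u^2 + 36*v^2 + 1), 1/sqrt(4*u^2 + 36*v^2 + 1)), and the second partials r_uu, r_uv, r_vv. Take dot products:
  L(u, v) = r_uu · N̂ = 2/sqrt(4*u^2 + 36*v^2 + 1),
  M(u, v) = r_uv · N̂ = 0,
  N(u, v) = r_vv · N̂ = 6/sqrt(4*u^2 + 36*v^2 + 1).
Evaluating at (u, v) = (5/2, 3/2):
  L = 2*sqrt(107)/107, M = 0, N = 6*sqrt(107)/107.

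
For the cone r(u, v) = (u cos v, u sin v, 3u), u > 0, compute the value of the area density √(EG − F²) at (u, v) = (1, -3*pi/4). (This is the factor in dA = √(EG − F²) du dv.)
√(EG − F²)|_{(1, -3*pi/4)} = sqrt(10)

E = 10, F = 0, G = u^2, so EG − F² = 10*u^2. Taking the positive square root: √(EG − F²) = sqrt(10)*Abs(u). At (u, v) = (1, -3*pi/4): sqrt(10).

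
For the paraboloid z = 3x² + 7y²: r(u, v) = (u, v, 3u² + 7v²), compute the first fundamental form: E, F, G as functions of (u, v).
E = 36*u^2 + 1;  F = 84*u*v;  G = 196*v^2 + 1

Compute partials: r_u = (1, 0, 6*u), r_v = (0, 1, 14*v). Then
  E = r_u · r_u = 36*u^2 + 1,
  F = r_u · r_v = 84*u*v,
  G = r_v · r_v = 196*v^2 + 1.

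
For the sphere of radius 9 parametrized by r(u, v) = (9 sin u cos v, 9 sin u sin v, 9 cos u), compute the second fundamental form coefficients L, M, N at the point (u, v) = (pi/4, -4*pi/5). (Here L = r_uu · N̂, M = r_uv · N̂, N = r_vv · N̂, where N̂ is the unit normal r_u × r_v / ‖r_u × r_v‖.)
L = -9;  M = 0;  N = -9/2

Compute the unit normal N̂(u, v) = (sin(u)^2*cos(v)/Abs(sin(u)), sin(u)^2*sin(v)/Abs(sin(u)), sin(2*u)/(2*Abs(sin(u)))), and the second partials r_uu, r_uv, r_vv. Take dot products:
  L(u, v) = r_uu · N̂ = -9*sin(u)/Abs(sin(u)),
  M(u, v) = r_uv · N̂ = 0,
  N(u, v) = r_vv · N̂ = -9*sin(u)^3/Abs(sin(u)).
Evaluating at (u, v) = (pi/4, -4*pi/5):
  L = -9, M = 0, N = -9/2.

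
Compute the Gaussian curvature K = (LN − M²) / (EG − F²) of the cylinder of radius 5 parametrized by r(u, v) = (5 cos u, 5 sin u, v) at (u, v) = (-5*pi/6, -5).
K = 0

Coefficients of the first fundamental form: E = 25, F = 0, G = 1.
Coefficients of the second fundamental form: L = -5, M = 0, N = 0.
Assemble K = (LN − M²)/(EG − F²) = 0. At (u, v) = (-5*pi/6, -5): K = 0.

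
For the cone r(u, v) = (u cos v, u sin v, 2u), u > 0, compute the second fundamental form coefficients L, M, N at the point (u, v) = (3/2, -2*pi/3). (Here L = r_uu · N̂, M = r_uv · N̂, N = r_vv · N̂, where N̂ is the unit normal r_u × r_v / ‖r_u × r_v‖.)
L = 0;  M = 0;  N = 3*sqrt(5)/5

Compute the unit normal N̂(u, v) = (-2*sqrt(5)*u*cos(v)/(5*Abs(u)), -2*sqrt(5)*u*sin(v)/(5*Abs(u)), sqrt(5)*u/(5*Abs(u))), and the second partials r_uu, r_uv, r_vv. Take dot products:
  L(u, v) = r_uu · N̂ = 0,
  M(u, v) = r_uv · N̂ = 0,
  N(u, v) = r_vv · N̂ = 2*sqrt(5)*u^2/(5*Abs(u)).
Evaluating at (u, v) = (3/2, -2*pi/3):
  L = 0, M = 0, N = 3*sqrt(5)/5.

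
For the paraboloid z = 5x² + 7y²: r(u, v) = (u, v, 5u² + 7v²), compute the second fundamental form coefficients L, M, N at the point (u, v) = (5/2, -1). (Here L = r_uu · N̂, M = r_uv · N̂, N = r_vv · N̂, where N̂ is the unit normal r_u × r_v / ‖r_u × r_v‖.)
L = 5*sqrt(822)/411;  M = 0;  N = 7*sqrt(822)/411

Compute the unit normal N̂(u, v) = (-10*u/sqrt(100*u^2 + 196*v^2 + 1), -14*v/sqrt(100*u^2 + 196*v^2 + 1), 1/sqrt(100*u^2 + 196*v^2 + 1)), and the second partials r_uu, r_uv, r_vv. Take dot products:
  L(u, v) = r_uu · N̂ = 10/sqrt(100*u^2 + 196*v^2 + 1),
  M(u, v) = r_uv · N̂ = 0,
  N(u, v) = r_vv · N̂ = 14/sqrt(100*u^2 + 196*v^2 + 1).
Evaluating at (u, v) = (5/2, -1):
  L = 5*sqrt(822)/411, M = 0, N = 7*sqrt(822)/411.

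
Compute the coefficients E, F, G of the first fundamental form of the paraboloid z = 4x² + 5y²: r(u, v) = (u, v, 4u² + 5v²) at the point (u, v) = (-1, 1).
E = 65;  F = -80;  G = 101

Partials: r_u = (1, 0, 8*u), r_v = (0, 1, 10*v). As functions of (u, v):
  E = r_u · r_u = 64*u^2 + 1,
  F = r_u · r_v = 80*u*v,
  G = r_v · r_v = 100*v^2 + 1.
Evaluating at (u, v) = (-1, 1): E = 65, F = -80, G = 101.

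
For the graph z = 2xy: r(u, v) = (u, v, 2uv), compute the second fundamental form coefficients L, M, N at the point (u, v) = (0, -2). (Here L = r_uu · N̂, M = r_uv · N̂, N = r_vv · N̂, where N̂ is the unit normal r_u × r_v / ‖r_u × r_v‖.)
L = 0;  M = 2*sqrt(17)/17;  N = 0

Compute the unit normal N̂(u, v) = (-2*v/sqrt(4*u^2 + 4*v^2 + 1), -2*u/sqrt(4*u^2 + 4*v^2 + 1), 1/sqrt(4*u^2 + 4*v^2 + 1)), and the second partials r_uu, r_uv, r_vv. Take dot products:
  L(u, v) = r_uu · N̂ = 0,
  M(u, v) = r_uv · N̂ = 2/sqrt(4*u^2 + 4*v^2 + 1),
  N(u, v) = r_vv · N̂ = 0.
Evaluating at (u, v) = (0, -2):
  L = 0, M = 2*sqrt(17)/17, N = 0.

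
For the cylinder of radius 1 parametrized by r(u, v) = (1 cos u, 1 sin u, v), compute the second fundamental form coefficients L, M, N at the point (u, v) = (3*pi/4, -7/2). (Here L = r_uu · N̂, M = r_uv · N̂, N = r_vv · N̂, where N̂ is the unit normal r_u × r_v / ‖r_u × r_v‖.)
L = -1;  M = 0;  N = 0

Compute the unit normal N̂(u, v) = (cos(u), sin(u), 0), and the second partials r_uu, r_uv, r_vv. Take dot products:
  L(u, v) = r_uu · N̂ = -1,
  M(u, v) = r_uv · N̂ = 0,
  N(u, v) = r_vv · N̂ = 0.
Evaluating at (u, v) = (3*pi/4, -7/2):
  L = -1, M = 0, N = 0.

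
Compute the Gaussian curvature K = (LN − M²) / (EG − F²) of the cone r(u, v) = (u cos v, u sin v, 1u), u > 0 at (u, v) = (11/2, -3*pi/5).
K = 0

Coefficients of the first fundamental form: E = 2, F = 0, G = u^2.
Coefficients of the second fundamental form: L = 0, M = 0, N = sqrt(2)*u^2/(2*Abs(u)).
Assemble K = (LN − M²)/(EG − F²) = 0. At (u, v) = (11/2, -3*pi/5): K = 0.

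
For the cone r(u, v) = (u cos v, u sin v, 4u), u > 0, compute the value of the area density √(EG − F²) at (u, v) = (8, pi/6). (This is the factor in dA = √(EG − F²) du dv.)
√(EG − F²)|_{(8, pi/6)} = 8*sqrt(17)

E = 17, F = 0, G = u^2, so EG − F² = 17*u^2. Taking the positive square root: √(EG − F²) = sqrt(17)*Abs(u). At (u, v) = (8, pi/6): 8*sqrt(17).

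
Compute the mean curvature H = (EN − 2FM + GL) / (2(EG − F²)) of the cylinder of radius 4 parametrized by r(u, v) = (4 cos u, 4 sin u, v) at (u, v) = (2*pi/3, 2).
H = -1/8

With E = 16, F = 0, G = 1, L = -4, M = 0, N = 0, assemble
  H = (EN − 2FM + GL) / (2(EG − F²)) = -1/8.
At (u, v) = (2*pi/3, 2): H = -1/8.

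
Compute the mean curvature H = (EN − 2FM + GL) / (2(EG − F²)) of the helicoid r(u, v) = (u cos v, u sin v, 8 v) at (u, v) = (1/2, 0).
H = 0

With E = 1, F = 0, G = u^2 + 64, L = 0, M = -8/sqrt(u^2 + 64), N = 0, assemble
  H = (EN − 2FM + GL) / (2(EG − F²)) = 0.
At (u, v) = (1/2, 0): H = 0.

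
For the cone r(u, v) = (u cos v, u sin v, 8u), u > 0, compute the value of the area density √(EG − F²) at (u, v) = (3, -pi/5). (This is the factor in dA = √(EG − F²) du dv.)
√(EG − F²)|_{(3, -pi/5)} = 3*sqrt(65)

E = 65, F = 0, G = u^2, so EG − F² = 65*u^2. Taking the positive square root: √(EG − F²) = sqrt(65)*Abs(u). At (u, v) = (3, -pi/5): 3*sqrt(65).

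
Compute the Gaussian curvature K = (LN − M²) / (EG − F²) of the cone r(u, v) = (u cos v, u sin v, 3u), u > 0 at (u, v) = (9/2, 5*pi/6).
K = 0

Coefficients of the first fundamental form: E = 10, F = 0, G = u^2.
Coefficients of the second fundamental form: L = 0, M = 0, N = 3*sqrt(10)*u^2/(10*Abs(u)).
Assemble K = (LN − M²)/(EG − F²) = 0. At (u, v) = (9/2, 5*pi/6): K = 0.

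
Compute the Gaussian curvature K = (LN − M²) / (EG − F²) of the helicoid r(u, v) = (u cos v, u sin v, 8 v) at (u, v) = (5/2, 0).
K = -1024/78961

Coefficients of the first fundamental form: E = 1, F = 0, G = u^2 + 64.
Coefficients of the second fundamental form: L = 0, M = -8/sqrt(u^2 + 64), N = 0.
Assemble K = (LN − M²)/(EG − F²) = -64/(u^2 + 64)^2. At (u, v) = (5/2, 0): K = -1024/78961.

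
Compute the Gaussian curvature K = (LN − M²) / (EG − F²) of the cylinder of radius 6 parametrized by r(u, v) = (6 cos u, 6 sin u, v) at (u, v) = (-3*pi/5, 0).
K = 0

Coefficients of the first fundamental form: E = 36, F = 0, G = 1.
Coefficients of the second fundamental form: L = -6, M = 0, N = 0.
Assemble K = (LN − M²)/(EG − F²) = 0. At (u, v) = (-3*pi/5, 0): K = 0.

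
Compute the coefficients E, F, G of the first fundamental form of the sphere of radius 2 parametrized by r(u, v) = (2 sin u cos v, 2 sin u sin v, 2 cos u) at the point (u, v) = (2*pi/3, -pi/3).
E = 4;  F = 0;  G = 3

Partials: r_u = (2*cos(u)*cos(v), 2*sin(v)*cos(u), -2*sin(u)), r_v = (-2*sin(u)*sin(v), 2*sin(u)*cos(v), 0). As functions of (u, v):
  E = r_u · r_u = 4,
  F = r_u · r_v = 0,
  G = r_v · r_v = 4*sin(u)^2.
Evaluating at (u, v) = (2*pi/3, -pi/3): E = 4, F = 0, G = 3.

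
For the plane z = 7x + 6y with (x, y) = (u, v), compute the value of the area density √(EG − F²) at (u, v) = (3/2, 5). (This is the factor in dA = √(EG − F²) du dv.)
√(EG − F²)|_{(3/2, 5)} = sqrt(86)

E = 50, F = 42, G = 37, so EG − F² = 86. Taking the positive square root: √(EG − F²) = sqrt(86). At (u, v) = (3/2, 5): sqrt(86).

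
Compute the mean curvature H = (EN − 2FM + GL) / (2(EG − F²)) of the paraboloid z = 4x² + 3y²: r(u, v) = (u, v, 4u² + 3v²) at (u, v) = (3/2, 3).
H = 1735*sqrt(469)/219961

With E = 64*u^2 + 1, F = 48*u*v, G = 36*v^2 + 1, L = 8/sqrt(64*u^2 + 36*v^2 + 1), M = 0, N = 6/sqrt(64*u^2 + 36*v^2 + 1), assemble
  H = (EN − 2FM + GL) / (2(EG − F²)) = (192*u^2 + 144*v^2 + 7)/(64*u^2 + 36*v^2 + 1)^(3/2).
At (u, v) = (3/2, 3): H = 1735*sqrt(469)/219961.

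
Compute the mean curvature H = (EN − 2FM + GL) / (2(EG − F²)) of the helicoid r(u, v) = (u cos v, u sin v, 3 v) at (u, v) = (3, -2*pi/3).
H = 0

With E = 1, F = 0, G = u^2 + 9, L = 0, M = -3/sqrt(u^2 + 9), N = 0, assemble
  H = (EN − 2FM + GL) / (2(EG − F²)) = 0.
At (u, v) = (3, -2*pi/3): H = 0.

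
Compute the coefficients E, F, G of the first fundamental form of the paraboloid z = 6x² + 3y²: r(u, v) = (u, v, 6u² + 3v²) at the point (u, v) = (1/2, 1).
E = 37;  F = 36;  G = 37

Partials: r_u = (1, 0, 12*u), r_v = (0, 1, 6*v). As functions of (u, v):
  E = r_u · r_u = 144*u^2 + 1,
  F = r_u · r_v = 72*u*v,
  G = r_v · r_v = 36*v^2 + 1.
Evaluating at (u, v) = (1/2, 1): E = 37, F = 36, G = 37.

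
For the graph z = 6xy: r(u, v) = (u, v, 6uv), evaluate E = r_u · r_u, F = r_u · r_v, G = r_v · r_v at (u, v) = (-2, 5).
E = 901;  F = -360;  G = 145

Partials: r_u = (1, 0, 6*v), r_v = (0, 1, 6*u). As functions of (u, v):
  E = r_u · r_u = 36*v^2 + 1,
  F = r_u · r_v = 36*u*v,
  G = r_v · r_v = 36*u^2 + 1.
Evaluating at (u, v) = (-2, 5): E = 901, F = -360, G = 145.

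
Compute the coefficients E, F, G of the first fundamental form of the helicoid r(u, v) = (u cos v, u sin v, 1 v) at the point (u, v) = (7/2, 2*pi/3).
E = 1;  F = 0;  G = 53/4

Partials: r_u = (cos(v), sin(v), 0), r_v = (-u*sin(v), u*cos(v), 1). As functions of (u, v):
  E = r_u · r_u = 1,
  F = r_u · r_v = 0,
  G = r_v · r_v = u^2 + 1.
Evaluating at (u, v) = (7/2, 2*pi/3): E = 1, F = 0, G = 53/4.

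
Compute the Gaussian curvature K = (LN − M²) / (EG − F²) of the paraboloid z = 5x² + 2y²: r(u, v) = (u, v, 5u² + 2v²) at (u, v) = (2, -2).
K = 8/43245

Coefficients of the first fundamental form: E = 100*u^2 + 1, F = 40*u*v, G = 16*v^2 + 1.
Coefficients of the second fundamental form: L = 10/sqrt(100*u^2 + 16*v^2 + 1), M = 0, N = 4/sqrt(100*u^2 + 16*v^2 + 1).
Assemble K = (LN − M²)/(EG − F²) = 40/(10000*u^4 + 3200*u^2*v^2 + 200*u^2 + 256*v^4 + 32*v^2 + 1). At (u, v) = (2, -2): K = 8/43245.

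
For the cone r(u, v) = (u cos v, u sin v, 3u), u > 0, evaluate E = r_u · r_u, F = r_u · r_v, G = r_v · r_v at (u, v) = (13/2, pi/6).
E = 10;  F = 0;  G = 169/4

Partials: r_u = (cos(v), sin(v), 3), r_v = (-u*sin(v), u*cos(v), 0). As functions of (u, v):
  E = r_u · r_u = 10,
  F = r_u · r_v = 0,
  G = r_v · r_v = u^2.
Evaluating at (u, v) = (13/2, pi/6): E = 10, F = 0, G = 169/4.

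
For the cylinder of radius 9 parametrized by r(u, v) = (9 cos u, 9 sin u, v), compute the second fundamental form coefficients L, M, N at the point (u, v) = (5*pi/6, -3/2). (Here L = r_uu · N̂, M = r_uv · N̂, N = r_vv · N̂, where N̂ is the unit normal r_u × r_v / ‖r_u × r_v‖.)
L = -9;  M = 0;  N = 0

Compute the unit normal N̂(u, v) = (cos(u), sin(u), 0), and the second partials r_uu, r_uv, r_vv. Take dot products:
  L(u, v) = r_uu · N̂ = -9,
  M(u, v) = r_uv · N̂ = 0,
  N(u, v) = r_vv · N̂ = 0.
Evaluating at (u, v) = (5*pi/6, -3/2):
  L = -9, M = 0, N = 0.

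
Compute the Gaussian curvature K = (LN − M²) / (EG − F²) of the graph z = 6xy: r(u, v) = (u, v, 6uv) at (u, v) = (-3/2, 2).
K = -9/12769

Coefficients of the first fundamental form: E = 36*v^2 + 1, F = 36*u*v, G = 36*u^2 + 1.
Coefficients of the second fundamental form: L = 0, M = 6/sqrt(36*u^2 + 36*v^2 + 1), N = 0.
Assemble K = (LN − M²)/(EG − F²) = -36/(1296*u^4 + 2592*u^2*v^2 + 72*u^2 + 1296*v^4 + 72*v^2 + 1). At (u, v) = (-3/2, 2): K = -9/12769.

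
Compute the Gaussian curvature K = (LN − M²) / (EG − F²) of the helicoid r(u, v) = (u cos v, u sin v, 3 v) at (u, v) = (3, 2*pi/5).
K = -1/36

Coefficients of the first fundamental form: E = 1, F = 0, G = u^2 + 9.
Coefficients of the second fundamental form: L = 0, M = -3/sqrt(u^2 + 9), N = 0.
Assemble K = (LN − M²)/(EG − F²) = -9/(u^2 + 9)^2. At (u, v) = (3, 2*pi/5): K = -1/36.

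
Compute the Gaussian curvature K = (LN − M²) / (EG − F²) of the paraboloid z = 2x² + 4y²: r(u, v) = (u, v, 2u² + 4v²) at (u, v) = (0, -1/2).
K = 32/289

Coefficients of the first fundamental form: E = 16*u^2 + 1, F = 32*u*v, G = 64*v^2 + 1.
Coefficients of the second fundamental form: L = 4/sqrt(16*u^2 + 64*v^2 + 1), M = 0, N = 8/sqrt(16*u^2 + 64*v^2 + 1).
Assemble K = (LN − M²)/(EG − F²) = 32/(256*u^4 + 2048*u^2*v^2 + 32*u^2 + 4096*v^4 + 128*v^2 + 1). At (u, v) = (0, -1/2): K = 32/289.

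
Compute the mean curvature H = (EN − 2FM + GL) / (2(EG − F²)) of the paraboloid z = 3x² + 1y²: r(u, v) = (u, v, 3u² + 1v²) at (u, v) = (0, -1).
H = 16*sqrt(5)/25

With E = 36*u^2 + 1, F = 12*u*v, G = 4*v^2 + 1, L = 6/sqrt(36*u^2 + 4*v^2 + 1), M = 0, N = 2/sqrt(36*u^2 + 4*v^2 + 1), assemble
  H = (EN − 2FM + GL) / (2(EG − F²)) = 4*(9*u^2 + 3*v^2 + 1)/(36*u^2 + 4*v^2 + 1)^(3/2).
At (u, v) = (0, -1): H = 16*sqrt(5)/25.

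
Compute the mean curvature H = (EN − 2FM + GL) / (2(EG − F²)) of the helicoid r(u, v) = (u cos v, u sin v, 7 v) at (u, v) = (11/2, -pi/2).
H = 0

With E = 1, F = 0, G = u^2 + 49, L = 0, M = -7/sqrt(u^2 + 49), N = 0, assemble
  H = (EN − 2FM + GL) / (2(EG − F²)) = 0.
At (u, v) = (11/2, -pi/2): H = 0.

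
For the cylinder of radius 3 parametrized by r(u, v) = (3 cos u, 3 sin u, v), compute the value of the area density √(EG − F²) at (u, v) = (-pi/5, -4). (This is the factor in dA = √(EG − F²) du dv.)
√(EG − F²)|_{(-pi/5, -4)} = 3

E = 9, F = 0, G = 1, so EG − F² = 9. Taking the positive square root: √(EG − F²) = 3. At (u, v) = (-pi/5, -4): 3.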